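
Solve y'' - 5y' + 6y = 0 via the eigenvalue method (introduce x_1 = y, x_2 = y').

y(t) = c_1e^(2t) + c_2e^(3t)

Let x_1 = y, x_2 = y'. Then x_1' = x_2 and x_2' = -6x_1 + 5x_2.
A = [[0,1],[-6,5]]; det(A-λI) = λ^2 - 5λ + 6.
Eigenvalues λ = 2, 3 with eigenvectors (1,2), (1,3).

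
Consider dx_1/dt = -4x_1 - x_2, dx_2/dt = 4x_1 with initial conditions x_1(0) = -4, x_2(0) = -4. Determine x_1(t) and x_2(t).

Coefficient matrix A = [[-4, -1], [4, 0]].
Characteristic polynomial det(A - λI) = λ^2 + 4λ + 4 = 0.
Single eigenvalue λ = -2 with algebraic multiplicity 2.
Eigenvector v = (1,-2); generalized eigenvector w with (A-λI)w=v is (-1,1).
General solution: e^(-2t)[c_1·v + c_2·(t·v + w)].
Applying x_1(0)=-4, x_2(0)=-4 gives c_1=8, c_2=12.

x_1(t) = 12te^(-2t) - 4e^(-2t), x_2(t) = -24te^(-2t) - 4e^(-2t)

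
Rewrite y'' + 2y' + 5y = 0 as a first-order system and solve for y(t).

y(t) = C_1e^(-t)cos(2t) + C_2e^(-t)sin(2t)

Let x_1 = y, x_2 = y'. Then x_1' = x_2 and x_2' = -5x_1 - 2x_2.
A = [[0,1],[-5,-2]]; det(A-λI) = λ^2 + 2λ + 5.
Eigenvalues λ = -1 ± 2i.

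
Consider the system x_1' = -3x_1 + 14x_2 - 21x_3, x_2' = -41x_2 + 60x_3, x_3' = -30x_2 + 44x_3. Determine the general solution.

x_1(t) = K_1e^(-3t) - K_2e^(4t), x_2(t) = 4K_2e^(4t) + 3K_3e^(-t), x_3(t) = 3K_2e^(4t) + 2K_3e^(-t)

Coefficient matrix A = [[-3, 14, -21], [0, -41, 60], [0, -30, 44]].
det(A - λI) = 0 gives eigenvalues λ = -3, 4, -1.
For λ=-3: eigenvector (1,0,0).
For λ=4: eigenvector (-1,4,3).
For λ=-1: eigenvector (0,3,2).
General solution: K_1e^(-3t)(1,0,0) + K_2e^(4t)(-1,4,3) + K_3e^(-t)(0,3,2).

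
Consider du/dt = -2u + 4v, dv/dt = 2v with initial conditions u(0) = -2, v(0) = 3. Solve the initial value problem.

u(t) = 3e^(2t) - 5e^(-2t), v(t) = 3e^(2t)

Coefficient matrix A = [[-2, 4], [0, 2]].
Characteristic polynomial det(A - λI) = λ^2 - 4 = 0.
Eigenvalues λ = -2, 2.
For λ=-2: (A-λI) row 1 is [0, 4], so an eigenvector is (1, 0).
For λ=2: (A-λI) row 1 is [-4, 4], so an eigenvector is (-1, -1).
General solution: C_1e^(-2t)(1,0) + C_2e^(2t)(-1,-1).
Applying u(0)=-2, v(0)=3 gives C_1=-5, C_2=-3.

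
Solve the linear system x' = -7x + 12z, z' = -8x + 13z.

Coefficient matrix A = [[-7, 12], [-8, 13]].
Characteristic polynomial det(A - λI) = λ^2 - 6λ + 5 = 0.
Eigenvalues λ = 1, 5.
For λ=1: (A-λI) row 1 is [-8, 12], so an eigenvector is (-3, -2).
For λ=5: (A-λI) row 1 is [-12, 12], so an eigenvector is (-1, -1).
General solution: K_1e^(t)(-3,-2) + K_2e^(5t)(-1,-1).

x(t) = -3K_1e^(t) - K_2e^(5t), z(t) = -2K_1e^(t) - K_2e^(5t)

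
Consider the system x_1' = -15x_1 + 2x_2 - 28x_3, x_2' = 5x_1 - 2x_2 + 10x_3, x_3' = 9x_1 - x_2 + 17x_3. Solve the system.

Coefficient matrix A = [[-15, 2, -28], [5, -2, 10], [9, -1, 17]].
det(A - λI) = 0 gives eigenvalues λ = -1, -2, 3.
For λ=-1: eigenvector (-2,0,1).
For λ=-2: eigenvector (-2,1,1).
For λ=3: eigenvector (-3,1,2).
General solution: K_1e^(-t)(-2,0,1) + K_2e^(-2t)(-2,1,1) + K_3e^(3t)(-3,1,2).

x_1(t) = -2K_1e^(-t) - 2K_2e^(-2t) - 3K_3e^(3t), x_2(t) = K_2e^(-2t) + K_3e^(3t), x_3(t) = K_1e^(-t) + K_2e^(-2t) + 2K_3e^(3t)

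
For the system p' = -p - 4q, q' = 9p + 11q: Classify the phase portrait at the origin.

A = [[-1,-4],[9,11]]; det(A-λI) = λ^2 - 10λ + 25.
repeated λ = 5 with a single eigenvector.

unstable improper node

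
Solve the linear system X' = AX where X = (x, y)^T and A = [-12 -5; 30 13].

Coefficient matrix A = [[-12, -5], [30, 13]].
Characteristic polynomial det(A - λI) = λ^2 - λ - 6 = 0.
Eigenvalues λ = 3, -2.
For λ=3: (A-λI) row 1 is [-15, -5], so an eigenvector is (1, -3).
For λ=-2: (A-λI) row 1 is [-10, -5], so an eigenvector is (1, -2).
General solution: C_1e^(3t)(1,-3) + C_2e^(-2t)(1,-2).

x(t) = C_1e^(3t) + C_2e^(-2t), y(t) = -3C_1e^(3t) - 2C_2e^(-2t)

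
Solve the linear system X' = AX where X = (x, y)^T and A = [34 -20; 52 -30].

Coefficient matrix A = [[34, -20], [52, -30]].
Characteristic polynomial det(A - λI) = λ^2 - 4λ + 20 = 0.
Eigenvalues λ = 2 ± 4i (complex conjugate pair).
For λ=2+4i: an eigenvector is (-1,-2) - i(2,3) = (-1 - 2i, -2 - 3i).
A real fundamental pair from Re and Im of e^((2+4i)t)v: X_1 = e^(2t)(cos(4t)·(-1,-2) + sin(4t)·(2,3)), X_2 = e^(2t)(sin(4t)·(-1,-2) - cos(4t)·(2,3)).
General solution: C_1X_1 + C_2X_2.

x(t) = 2C_1e^(2t)sin(4t) - C_1e^(2t)cos(4t) - C_2e^(2t)sin(4t) - 2C_2e^(2t)cos(4t), y(t) = 3C_1e^(2t)sin(4t) - 2C_1e^(2t)cos(4t) - 2C_2e^(2t)sin(4t) - 3C_2e^(2t)cos(4t)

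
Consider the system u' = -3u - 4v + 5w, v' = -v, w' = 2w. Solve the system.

u(t) = c_1e^(-3t) - 2c_2e^(-t) + c_3e^(2t), v(t) = c_2e^(-t), w(t) = c_3e^(2t)

Coefficient matrix A = [[-3, -4, 5], [0, -1, 0], [0, 0, 2]].
det(A - λI) = 0 gives eigenvalues λ = -3, -1, 2.
For λ=-3: eigenvector (1,0,0).
For λ=-1: eigenvector (-2,1,0).
For λ=2: eigenvector (1,0,1).
General solution: c_1e^(-3t)(1,0,0) + c_2e^(-t)(-2,1,0) + c_3e^(2t)(1,0,1).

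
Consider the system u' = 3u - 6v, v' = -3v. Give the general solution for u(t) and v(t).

u(t) = K_1e^(-3t) - K_2e^(3t), v(t) = K_1e^(-3t)

Coefficient matrix A = [[3, -6], [0, -3]].
Characteristic polynomial det(A - λI) = λ^2 - 9 = 0.
Eigenvalues λ = -3, 3.
For λ=-3: (A-λI) row 1 is [6, -6], so an eigenvector is (1, 1).
For λ=3: (A-λI) row 1 is [0, -6], so an eigenvector is (-1, 0).
General solution: K_1e^(-3t)(1,1) + K_2e^(3t)(-1,0).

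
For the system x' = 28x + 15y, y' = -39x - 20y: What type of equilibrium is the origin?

A = [[28,15],[-39,-20]]; det(A-λI) = λ^2 - 8λ + 25.
λ = 4 ± 3i: positive real part.

unstable spiral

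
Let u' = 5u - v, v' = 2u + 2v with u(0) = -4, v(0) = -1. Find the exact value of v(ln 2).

-64

A = [[5,-1],[2,2]]; eigenvalues λ = 3, 4.
Eigenvectors: (-1,-2) for λ=3, (1,1) for λ=4.
From the initial condition, c_1 = -3, c_2 = -7.
v(ln 2) = (-3)(2^3)(-2) + (-7)(2^4)(1) = -64.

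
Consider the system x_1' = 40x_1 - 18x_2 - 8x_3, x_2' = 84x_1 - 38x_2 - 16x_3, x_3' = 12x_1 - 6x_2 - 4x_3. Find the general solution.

x_1(t) = -C_1e^(-2t) + C_2e^(4t) + C_3e^(-4t), x_2(t) = -C_1e^(-2t) + 2C_2e^(4t) + 2C_3e^(-4t), x_3(t) = -3C_1e^(-2t) + C_3e^(-4t)

Coefficient matrix A = [[40, -18, -8], [84, -38, -16], [12, -6, -4]].
det(A - λI) = 0 gives eigenvalues λ = -2, 4, -4.
For λ=-2: eigenvector (-1,-1,-3).
For λ=4: eigenvector (1,2,0).
For λ=-4: eigenvector (1,2,1).
General solution: C_1e^(-2t)(-1,-1,-3) + C_2e^(4t)(1,2,0) + C_3e^(-4t)(1,2,1).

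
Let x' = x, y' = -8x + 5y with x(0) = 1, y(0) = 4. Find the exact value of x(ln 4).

A = [[1,0],[-8,5]]; eigenvalues λ = 5, 1.
Eigenvectors: (0,1) for λ=5, (-1,-2) for λ=1.
From the initial condition, c_1 = 2, c_2 = -1.
x(ln 4) = (2)(4^5)(0) + (-1)(4^1)(-1) = 4.

4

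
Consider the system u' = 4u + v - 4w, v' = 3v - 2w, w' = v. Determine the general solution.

Coefficient matrix A = [[4, 1, -4], [0, 3, -2], [0, 1, 0]].
det(A - λI) = 0 gives eigenvalues λ = 4, 1, 2.
For λ=4: eigenvector (1,0,0).
For λ=1: eigenvector (-1,-1,-1).
For λ=2: eigenvector (1,2,1).
General solution: K_1e^(4t)(1,0,0) + K_2e^(t)(-1,-1,-1) + K_3e^(2t)(1,2,1).

u(t) = K_1e^(4t) - K_2e^(t) + K_3e^(2t), v(t) = -K_2e^(t) + 2K_3e^(2t), w(t) = -K_2e^(t) + K_3e^(2t)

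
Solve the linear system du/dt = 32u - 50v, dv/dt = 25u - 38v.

u(t) = K_1e^(-3t)sin(5t) + 3K_1e^(-3t)cos(5t) + 3K_2e^(-3t)sin(5t) - K_2e^(-3t)cos(5t), v(t) = K_1e^(-3t)sin(5t) + 2K_1e^(-3t)cos(5t) + 2K_2e^(-3t)sin(5t) - K_2e^(-3t)cos(5t)

Coefficient matrix A = [[32, -50], [25, -38]].
Characteristic polynomial det(A - λI) = λ^2 + 6λ + 34 = 0.
Eigenvalues λ = -3 ± 5i (complex conjugate pair).
For λ=-3+5i: an eigenvector is (3,2) - i(1,1) = (3 - i, 2 - i).
A real fundamental pair from Re and Im of e^((-3+5i)t)v: X_1 = e^(-3t)(cos(5t)·(3,2) + sin(5t)·(1,1)), X_2 = e^(-3t)(sin(5t)·(3,2) - cos(5t)·(1,1)).
General solution: K_1X_1 + K_2X_2.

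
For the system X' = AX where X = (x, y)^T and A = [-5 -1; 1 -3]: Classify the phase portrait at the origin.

stable improper node

A = [[-5,-1],[1,-3]]; det(A-λI) = λ^2 + 8λ + 16.
repeated λ = -4 with a single eigenvector.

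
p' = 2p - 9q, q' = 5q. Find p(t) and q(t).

Coefficient matrix A = [[2, -9], [0, 5]].
Characteristic polynomial det(A - λI) = λ^2 - 7λ + 10 = 0.
Eigenvalues λ = 5, 2.
For λ=5: (A-λI) row 1 is [-3, -9], so an eigenvector is (-3, 1).
For λ=2: (A-λI) row 1 is [0, -9], so an eigenvector is (-1, 0).
General solution: C_1e^(5t)(-3,1) + C_2e^(2t)(-1,0).

p(t) = -3C_1e^(5t) - C_2e^(2t), q(t) = C_1e^(5t)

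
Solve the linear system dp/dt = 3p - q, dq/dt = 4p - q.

p(t) = -K_1e^(t) - K_2te^(t), q(t) = -2K_1e^(t) - 2K_2te^(t) + K_2e^(t)

Coefficient matrix A = [[3, -1], [4, -1]].
Characteristic polynomial det(A - λI) = λ^2 - 2λ + 1 = 0.
Single eigenvalue λ = 1 with algebraic multiplicity 2.
Eigenvector v = (-1,-2); generalized eigenvector w with (A-λI)w=v is (0,1).
General solution: e^(t)[K_1·v + K_2·(t·v + w)].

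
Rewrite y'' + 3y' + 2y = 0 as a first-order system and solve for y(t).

y(t) = C_1e^(-t) + C_2e^(-2t)

Let x_1 = y, x_2 = y'. Then x_1' = x_2 and x_2' = -2x_1 - 3x_2.
A = [[0,1],[-2,-3]]; det(A-λI) = λ^2 + 3λ + 2.
Eigenvalues λ = -1, -2 with eigenvectors (1,-1), (1,-2).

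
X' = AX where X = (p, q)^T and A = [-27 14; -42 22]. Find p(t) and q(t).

p(t) = -2C_1e^(-6t) + C_2e^(t), q(t) = -3C_1e^(-6t) + 2C_2e^(t)

Coefficient matrix A = [[-27, 14], [-42, 22]].
Characteristic polynomial det(A - λI) = λ^2 + 5λ - 6 = 0.
Eigenvalues λ = -6, 1.
For λ=-6: (A-λI) row 1 is [-21, 14], so an eigenvector is (-2, -3).
For λ=1: (A-λI) row 1 is [-28, 14], so an eigenvector is (1, 2).
General solution: C_1e^(-6t)(-2,-3) + C_2e^(t)(1,2).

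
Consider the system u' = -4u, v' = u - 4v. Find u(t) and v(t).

u(t) = -c_2e^(-4t), v(t) = -c_1e^(-4t) - c_2te^(-4t) + 3c_2e^(-4t)

Coefficient matrix A = [[-4, 0], [1, -4]].
Characteristic polynomial det(A - λI) = λ^2 + 8λ + 16 = 0.
Single eigenvalue λ = -4 with algebraic multiplicity 2.
Eigenvector v = (0,-1); generalized eigenvector w with (A-λI)w=v is (-1,3).
General solution: e^(-4t)[c_1·v + c_2·(t·v + w)].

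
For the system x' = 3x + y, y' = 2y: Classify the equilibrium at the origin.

unstable node

A = [[3,1],[0,2]]; det(A-λI) = λ^2 - 5λ + 6.
λ = 3, 2: both positive.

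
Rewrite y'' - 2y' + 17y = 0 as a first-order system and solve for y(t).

Let x_1 = y, x_2 = y'. Then x_1' = x_2 and x_2' = -17x_1 + 2x_2.
A = [[0,1],[-17,2]]; det(A-λI) = λ^2 - 2λ + 17.
Eigenvalues λ = 1 ± 4i.

y(t) = C_1e^(t)cos(4t) + C_2e^(t)sin(4t)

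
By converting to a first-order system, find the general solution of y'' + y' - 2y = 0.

y(t) = K_1e^(-2t) + K_2e^(t)

Let x_1 = y, x_2 = y'. Then x_1' = x_2 and x_2' = 2x_1 - x_2.
A = [[0,1],[2,-1]]; det(A-λI) = λ^2 + λ - 2.
Eigenvalues λ = -2, 1 with eigenvectors (1,-2), (1,1).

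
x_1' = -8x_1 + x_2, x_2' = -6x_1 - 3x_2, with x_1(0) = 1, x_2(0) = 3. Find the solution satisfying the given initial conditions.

x_1(t) = e^(-5t), x_2(t) = 3e^(-5t)

Coefficient matrix A = [[-8, 1], [-6, -3]].
Characteristic polynomial det(A - λI) = λ^2 + 11λ + 30 = 0.
Eigenvalues λ = -6, -5.
For λ=-6: (A-λI) row 1 is [-2, 1], so an eigenvector is (-1, -2).
For λ=-5: (A-λI) row 1 is [-3, 1], so an eigenvector is (-1, -3).
General solution: c_1e^(-6t)(-1,-2) + c_2e^(-5t)(-1,-3).
Applying x_1(0)=1, x_2(0)=3 gives c_1=0, c_2=-1.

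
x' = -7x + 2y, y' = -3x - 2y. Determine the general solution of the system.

Coefficient matrix A = [[-7, 2], [-3, -2]].
Characteristic polynomial det(A - λI) = λ^2 + 9λ + 20 = 0.
Eigenvalues λ = -5, -4.
For λ=-5: (A-λI) row 1 is [-2, 2], so an eigenvector is (-1, -1).
For λ=-4: (A-λI) row 1 is [-3, 2], so an eigenvector is (2, 3).
General solution: c_1e^(-5t)(-1,-1) + c_2e^(-4t)(2,3).

x(t) = -c_1e^(-5t) + 2c_2e^(-4t), y(t) = -c_1e^(-5t) + 3c_2e^(-4t)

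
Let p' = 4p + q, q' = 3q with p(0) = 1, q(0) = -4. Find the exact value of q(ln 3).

-108

A = [[4,1],[0,3]]; eigenvalues λ = 4, 3.
Eigenvectors: (-1,0) for λ=4, (1,-1) for λ=3.
From the initial condition, c_1 = 3, c_2 = 4.
q(ln 3) = (3)(3^4)(0) + (4)(3^3)(-1) = -108.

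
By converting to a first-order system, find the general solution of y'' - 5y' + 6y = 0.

y(t) = K_1e^(3t) + K_2e^(2t)

Let x_1 = y, x_2 = y'. Then x_1' = x_2 and x_2' = -6x_1 + 5x_2.
A = [[0,1],[-6,5]]; det(A-λI) = λ^2 - 5λ + 6.
Eigenvalues λ = 3, 2 with eigenvectors (1,3), (1,2).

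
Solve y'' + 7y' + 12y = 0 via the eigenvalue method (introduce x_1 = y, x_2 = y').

y(t) = c_1e^(-3t) + c_2e^(-4t)

Let x_1 = y, x_2 = y'. Then x_1' = x_2 and x_2' = -12x_1 - 7x_2.
A = [[0,1],[-12,-7]]; det(A-λI) = λ^2 + 7λ + 12.
Eigenvalues λ = -3, -4 with eigenvectors (1,-3), (1,-4).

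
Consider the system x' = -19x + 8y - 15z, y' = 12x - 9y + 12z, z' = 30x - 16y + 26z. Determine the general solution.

Coefficient matrix A = [[-19, 8, -15], [12, -9, 12], [30, -16, 26]].
det(A - λI) = 0 gives eigenvalues λ = 3, -4, -1.
For λ=3: eigenvector (-1,1,2).
For λ=-4: eigenvector (-1,0,1).
For λ=-1: eigenvector (-2,3,4).
General solution: K_1e^(3t)(-1,1,2) + K_2e^(-4t)(-1,0,1) + K_3e^(-t)(-2,3,4).

x(t) = -K_1e^(3t) - K_2e^(-4t) - 2K_3e^(-t), y(t) = K_1e^(3t) + 3K_3e^(-t), z(t) = 2K_1e^(3t) + K_2e^(-4t) + 4K_3e^(-t)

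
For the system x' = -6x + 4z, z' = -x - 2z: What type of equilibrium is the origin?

stable improper node

A = [[-6,4],[-1,-2]]; det(A-λI) = λ^2 + 8λ + 16.
repeated λ = -4 with a single eigenvector.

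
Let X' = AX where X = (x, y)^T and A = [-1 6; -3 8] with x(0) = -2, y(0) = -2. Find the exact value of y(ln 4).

-2048

A = [[-1,6],[-3,8]]; eigenvalues λ = 5, 2.
Eigenvectors: (-1,-1) for λ=5, (-2,-1) for λ=2.
From the initial condition, c_1 = 2, c_2 = 0.
y(ln 4) = (2)(4^5)(-1) + (0)(4^2)(-1) = -2048.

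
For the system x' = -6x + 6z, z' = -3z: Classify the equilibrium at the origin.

A = [[-6,6],[0,-3]]; det(A-λI) = λ^2 + 9λ + 18.
λ = -3, -6: both negative.

stable node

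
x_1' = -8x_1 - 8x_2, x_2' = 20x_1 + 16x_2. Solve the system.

Coefficient matrix A = [[-8, -8], [20, 16]].
Characteristic polynomial det(A - λI) = λ^2 - 8λ + 32 = 0.
Eigenvalues λ = 4 ± 4i (complex conjugate pair).
For λ=4+4i: an eigenvector is (1,-1) - i(-1,2) = (1 + i, -1 - 2i).
A real fundamental pair from Re and Im of e^((4+4i)t)v: X_1 = e^(4t)(cos(4t)·(1,-1) + sin(4t)·(-1,2)), X_2 = e^(4t)(sin(4t)·(1,-1) - cos(4t)·(-1,2)).
General solution: c_1X_1 + c_2X_2.

x_1(t) = -c_1e^(4t)sin(4t) + c_1e^(4t)cos(4t) + c_2e^(4t)sin(4t) + c_2e^(4t)cos(4t), x_2(t) = 2c_1e^(4t)sin(4t) - c_1e^(4t)cos(4t) - c_2e^(4t)sin(4t) - 2c_2e^(4t)cos(4t)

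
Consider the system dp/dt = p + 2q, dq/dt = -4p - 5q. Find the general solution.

Coefficient matrix A = [[1, 2], [-4, -5]].
Characteristic polynomial det(A - λI) = λ^2 + 4λ + 3 = 0.
Eigenvalues λ = -1, -3.
For λ=-1: (A-λI) row 1 is [2, 2], so an eigenvector is (-1, 1).
For λ=-3: (A-λI) row 1 is [4, 2], so an eigenvector is (1, -2).
General solution: K_1e^(-t)(-1,1) + K_2e^(-3t)(1,-2).

p(t) = -K_1e^(-t) + K_2e^(-3t), q(t) = K_1e^(-t) - 2K_2e^(-3t)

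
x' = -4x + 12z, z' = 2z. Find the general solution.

Coefficient matrix A = [[-4, 12], [0, 2]].
Characteristic polynomial det(A - λI) = λ^2 + 2λ - 8 = 0.
Eigenvalues λ = 2, -4.
For λ=2: (A-λI) row 1 is [-6, 12], so an eigenvector is (-2, -1).
For λ=-4: (A-λI) row 1 is [0, 12], so an eigenvector is (1, 0).
General solution: K_1e^(2t)(-2,-1) + K_2e^(-4t)(1,0).

x(t) = -2K_1e^(2t) + K_2e^(-4t), z(t) = -K_1e^(2t)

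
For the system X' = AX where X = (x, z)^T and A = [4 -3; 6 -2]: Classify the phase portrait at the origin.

unstable spiral

A = [[4,-3],[6,-2]]; det(A-λI) = λ^2 - 2λ + 10.
λ = 1 ± 3i: positive real part.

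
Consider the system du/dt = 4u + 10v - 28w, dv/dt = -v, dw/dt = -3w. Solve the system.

Coefficient matrix A = [[4, 10, -28], [0, -1, 0], [0, 0, -3]].
det(A - λI) = 0 gives eigenvalues λ = -1, 4, -3.
For λ=-1: eigenvector (-2,1,0).
For λ=4: eigenvector (1,0,0).
For λ=-3: eigenvector (4,0,1).
General solution: C_1e^(-t)(-2,1,0) + C_2e^(4t)(1,0,0) + C_3e^(-3t)(4,0,1).

u(t) = -2C_1e^(-t) + C_2e^(4t) + 4C_3e^(-3t), v(t) = C_1e^(-t), w(t) = C_3e^(-3t)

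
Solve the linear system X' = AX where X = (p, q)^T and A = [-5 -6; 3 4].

p(t) = -2K_1e^(-2t) + K_2e^(t), q(t) = K_1e^(-2t) - K_2e^(t)

Coefficient matrix A = [[-5, -6], [3, 4]].
Characteristic polynomial det(A - λI) = λ^2 + λ - 2 = 0.
Eigenvalues λ = -2, 1.
For λ=-2: (A-λI) row 1 is [-3, -6], so an eigenvector is (-2, 1).
For λ=1: (A-λI) row 1 is [-6, -6], so an eigenvector is (1, -1).
General solution: K_1e^(-2t)(-2,1) + K_2e^(t)(1,-1).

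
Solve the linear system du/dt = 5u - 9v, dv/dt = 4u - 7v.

Coefficient matrix A = [[5, -9], [4, -7]].
Characteristic polynomial det(A - λI) = λ^2 + 2λ + 1 = 0.
Single eigenvalue λ = -1 with algebraic multiplicity 2.
Eigenvector v = (-3,-2); generalized eigenvector w with (A-λI)w=v is (1,1).
General solution: e^(-t)[K_1·v + K_2·(t·v + w)].

u(t) = -3K_1e^(-t) - 3K_2te^(-t) + K_2e^(-t), v(t) = -2K_1e^(-t) - 2K_2te^(-t) + K_2e^(-t)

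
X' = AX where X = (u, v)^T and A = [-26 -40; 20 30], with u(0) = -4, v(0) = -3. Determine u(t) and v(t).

Coefficient matrix A = [[-26, -40], [20, 30]].
Characteristic polynomial det(A - λI) = λ^2 - 4λ + 20 = 0.
Eigenvalues λ = 2 ± 4i (complex conjugate pair).
For λ=2+4i: an eigenvector is (1,-1) - i(3,-2) = (1 - 3i, -1 + 2i).
A real fundamental pair from Re and Im of e^((2+4i)t)v: X_1 = e^(2t)(cos(4t)·(1,-1) + sin(4t)·(3,-2)), X_2 = e^(2t)(sin(4t)·(1,-1) - cos(4t)·(3,-2)).
General solution: K_1X_1 + K_2X_2.
Applying u(0)=-4, v(0)=-3 gives K_1=17, K_2=7.

u(t) = 58e^(2t)sin(4t) - 4e^(2t)cos(4t), v(t) = -41e^(2t)sin(4t) - 3e^(2t)cos(4t)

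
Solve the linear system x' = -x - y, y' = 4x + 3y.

x(t) = -K_1e^(t) - K_2te^(t) - K_2e^(t), y(t) = 2K_1e^(t) + 2K_2te^(t) + 3K_2e^(t)

Coefficient matrix A = [[-1, -1], [4, 3]].
Characteristic polynomial det(A - λI) = λ^2 - 2λ + 1 = 0.
Single eigenvalue λ = 1 with algebraic multiplicity 2.
Eigenvector v = (-1,2); generalized eigenvector w with (A-λI)w=v is (-1,3).
General solution: e^(t)[K_1·v + K_2·(t·v + w)].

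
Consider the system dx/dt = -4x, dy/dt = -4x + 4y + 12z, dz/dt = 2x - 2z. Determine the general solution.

x(t) = K_1e^(-4t), y(t) = 2K_1e^(-4t) + K_2e^(4t) - 2K_3e^(-2t), z(t) = -K_1e^(-4t) + K_3e^(-2t)

Coefficient matrix A = [[-4, 0, 0], [-4, 4, 12], [2, 0, -2]].
det(A - λI) = 0 gives eigenvalues λ = -4, 4, -2.
For λ=-4: eigenvector (1,2,-1).
For λ=4: eigenvector (0,1,0).
For λ=-2: eigenvector (0,-2,1).
General solution: K_1e^(-4t)(1,2,-1) + K_2e^(4t)(0,1,0) + K_3e^(-2t)(0,-2,1).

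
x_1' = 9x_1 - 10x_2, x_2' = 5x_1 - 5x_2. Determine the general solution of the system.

Coefficient matrix A = [[9, -10], [5, -5]].
Characteristic polynomial det(A - λI) = λ^2 - 4λ + 5 = 0.
Eigenvalues λ = 2 ± i (complex conjugate pair).
For λ=2+i: an eigenvector is (1,1) - i(-3,-2) = (1 + 3i, 1 + 2i).
A real fundamental pair from Re and Im of e^((2+i)t)v: X_1 = e^(2t)(cos(t)·(1,1) + sin(t)·(-3,-2)), X_2 = e^(2t)(sin(t)·(1,1) - cos(t)·(-3,-2)).
General solution: K_1X_1 + K_2X_2.

x_1(t) = -3K_1e^(2t)sin(t) + K_1e^(2t)cos(t) + K_2e^(2t)sin(t) + 3K_2e^(2t)cos(t), x_2(t) = -2K_1e^(2t)sin(t) + K_1e^(2t)cos(t) + K_2e^(2t)sin(t) + 2K_2e^(2t)cos(t)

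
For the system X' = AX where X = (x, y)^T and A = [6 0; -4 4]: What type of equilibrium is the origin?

unstable node

A = [[6,0],[-4,4]]; det(A-λI) = λ^2 - 10λ + 24.
λ = 6, 4: both positive.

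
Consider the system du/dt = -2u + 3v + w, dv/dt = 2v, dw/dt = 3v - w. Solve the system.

u(t) = K_1e^(2t) + K_2e^(-2t) + K_3e^(-t), v(t) = K_1e^(2t), w(t) = K_1e^(2t) + K_3e^(-t)

Coefficient matrix A = [[-2, 3, 1], [0, 2, 0], [0, 3, -1]].
det(A - λI) = 0 gives eigenvalues λ = 2, -2, -1.
For λ=2: eigenvector (1,1,1).
For λ=-2: eigenvector (1,0,0).
For λ=-1: eigenvector (1,0,1).
General solution: K_1e^(2t)(1,1,1) + K_2e^(-2t)(1,0,0) + K_3e^(-t)(1,0,1).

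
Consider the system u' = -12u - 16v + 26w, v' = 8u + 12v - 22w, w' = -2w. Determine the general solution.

u(t) = c_1e^(-2t) + 2c_2e^(-4t) + c_3e^(4t), v(t) = c_1e^(-2t) - c_2e^(-4t) - c_3e^(4t), w(t) = c_1e^(-2t)

Coefficient matrix A = [[-12, -16, 26], [8, 12, -22], [0, 0, -2]].
det(A - λI) = 0 gives eigenvalues λ = -2, -4, 4.
For λ=-2: eigenvector (1,1,1).
For λ=-4: eigenvector (2,-1,0).
For λ=4: eigenvector (1,-1,0).
General solution: c_1e^(-2t)(1,1,1) + c_2e^(-4t)(2,-1,0) + c_3e^(4t)(1,-1,0).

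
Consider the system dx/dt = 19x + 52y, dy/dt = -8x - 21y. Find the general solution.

Coefficient matrix A = [[19, 52], [-8, -21]].
Characteristic polynomial det(A - λI) = λ^2 + 2λ + 17 = 0.
Eigenvalues λ = -1 ± 4i (complex conjugate pair).
For λ=-1+4i: an eigenvector is (-2,1) - i(3,-1) = (-2 - 3i, 1 + i).
A real fundamental pair from Re and Im of e^((-1+4i)t)v: X_1 = e^(-t)(cos(4t)·(-2,1) + sin(4t)·(3,-1)), X_2 = e^(-t)(sin(4t)·(-2,1) - cos(4t)·(3,-1)).
General solution: K_1X_1 + K_2X_2.

x(t) = 3K_1e^(-t)sin(4t) - 2K_1e^(-t)cos(4t) - 2K_2e^(-t)sin(4t) - 3K_2e^(-t)cos(4t), y(t) = -K_1e^(-t)sin(4t) + K_1e^(-t)cos(4t) + K_2e^(-t)sin(4t) + K_2e^(-t)cos(4t)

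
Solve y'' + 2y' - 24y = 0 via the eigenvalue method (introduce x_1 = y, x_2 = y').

y(t) = K_1e^(4t) + K_2e^(-6t)

Let x_1 = y, x_2 = y'. Then x_1' = x_2 and x_2' = 24x_1 - 2x_2.
A = [[0,1],[24,-2]]; det(A-λI) = λ^2 + 2λ - 24.
Eigenvalues λ = 4, -6 with eigenvectors (1,4), (1,-6).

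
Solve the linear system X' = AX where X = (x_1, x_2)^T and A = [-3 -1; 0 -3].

Coefficient matrix A = [[-3, -1], [0, -3]].
Characteristic polynomial det(A - λI) = λ^2 + 6λ + 9 = 0.
Single eigenvalue λ = -3 with algebraic multiplicity 2.
Eigenvector v = (1,0); generalized eigenvector w with (A-λI)w=v is (3,-1).
General solution: e^(-3t)[c_1·v + c_2·(t·v + w)].

x_1(t) = c_1e^(-3t) + c_2te^(-3t) + 3c_2e^(-3t), x_2(t) = -c_2e^(-3t)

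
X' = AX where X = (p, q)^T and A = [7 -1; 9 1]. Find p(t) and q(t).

Coefficient matrix A = [[7, -1], [9, 1]].
Characteristic polynomial det(A - λI) = λ^2 - 8λ + 16 = 0.
Single eigenvalue λ = 4 with algebraic multiplicity 2.
Eigenvector v = (-1,-3); generalized eigenvector w with (A-λI)w=v is (0,1).
General solution: e^(4t)[K_1·v + K_2·(t·v + w)].

p(t) = -K_1e^(4t) - K_2te^(4t), q(t) = -3K_1e^(4t) - 3K_2te^(4t) + K_2e^(4t)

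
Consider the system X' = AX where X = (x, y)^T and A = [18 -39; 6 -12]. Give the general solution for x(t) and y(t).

x(t) = -3c_1e^(3t)sin(3t) + 2c_1e^(3t)cos(3t) + 2c_2e^(3t)sin(3t) + 3c_2e^(3t)cos(3t), y(t) = -c_1e^(3t)sin(3t) + c_1e^(3t)cos(3t) + c_2e^(3t)sin(3t) + c_2e^(3t)cos(3t)

Coefficient matrix A = [[18, -39], [6, -12]].
Characteristic polynomial det(A - λI) = λ^2 - 6λ + 18 = 0.
Eigenvalues λ = 3 ± 3i (complex conjugate pair).
For λ=3+3i: an eigenvector is (2,1) - i(-3,-1) = (2 + 3i, 1 + i).
A real fundamental pair from Re and Im of e^((3+3i)t)v: X_1 = e^(3t)(cos(3t)·(2,1) + sin(3t)·(-3,-1)), X_2 = e^(3t)(sin(3t)·(2,1) - cos(3t)·(-3,-1)).
General solution: c_1X_1 + c_2X_2.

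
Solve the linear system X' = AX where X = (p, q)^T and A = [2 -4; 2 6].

Coefficient matrix A = [[2, -4], [2, 6]].
Characteristic polynomial det(A - λI) = λ^2 - 8λ + 20 = 0.
Eigenvalues λ = 4 ± 2i (complex conjugate pair).
For λ=4+2i: an eigenvector is (-1,0) - i(1,-1) = (-1 - i, 0 + i).
A real fundamental pair from Re and Im of e^((4+2i)t)v: X_1 = e^(4t)(cos(2t)·(-1,0) + sin(2t)·(1,-1)), X_2 = e^(4t)(sin(2t)·(-1,0) - cos(2t)·(1,-1)).
General solution: C_1X_1 + C_2X_2.

p(t) = C_1e^(4t)sin(2t) - C_1e^(4t)cos(2t) - C_2e^(4t)sin(2t) - C_2e^(4t)cos(2t), q(t) = -C_1e^(4t)sin(2t) + C_2e^(4t)cos(2t)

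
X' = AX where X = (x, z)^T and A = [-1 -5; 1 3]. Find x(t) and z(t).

Coefficient matrix A = [[-1, -5], [1, 3]].
Characteristic polynomial det(A - λI) = λ^2 - 2λ + 2 = 0.
Eigenvalues λ = 1 ± i (complex conjugate pair).
For λ=1+i: an eigenvector is (2,-1) - i(1,0) = (2 - i, -1).
A real fundamental pair from Re and Im of e^((1+i)t)v: X_1 = e^(t)(cos(t)·(2,-1) + sin(t)·(1,0)), X_2 = e^(t)(sin(t)·(2,-1) - cos(t)·(1,0)).
General solution: C_1X_1 + C_2X_2.

x(t) = C_1e^(t)sin(t) + 2C_1e^(t)cos(t) + 2C_2e^(t)sin(t) - C_2e^(t)cos(t), z(t) = -C_1e^(t)cos(t) - C_2e^(t)sin(t)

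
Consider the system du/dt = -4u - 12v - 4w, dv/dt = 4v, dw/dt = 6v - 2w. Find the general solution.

u(t) = -2K_1e^(4t) + K_2e^(-4t) - 2K_3e^(-2t), v(t) = K_1e^(4t), w(t) = K_1e^(4t) + K_3e^(-2t)

Coefficient matrix A = [[-4, -12, -4], [0, 4, 0], [0, 6, -2]].
det(A - λI) = 0 gives eigenvalues λ = 4, -4, -2.
For λ=4: eigenvector (-2,1,1).
For λ=-4: eigenvector (1,0,0).
For λ=-2: eigenvector (-2,0,1).
General solution: K_1e^(4t)(-2,1,1) + K_2e^(-4t)(1,0,0) + K_3e^(-2t)(-2,0,1).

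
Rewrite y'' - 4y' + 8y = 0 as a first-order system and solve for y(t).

y(t) = c_1e^(2t)cos(2t) + c_2e^(2t)sin(2t)

Let x_1 = y, x_2 = y'. Then x_1' = x_2 and x_2' = -8x_1 + 4x_2.
A = [[0,1],[-8,4]]; det(A-λI) = λ^2 - 4λ + 8.
Eigenvalues λ = 2 ± 2i.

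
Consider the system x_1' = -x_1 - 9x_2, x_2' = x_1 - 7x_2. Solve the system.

Coefficient matrix A = [[-1, -9], [1, -7]].
Characteristic polynomial det(A - λI) = λ^2 + 8λ + 16 = 0.
Single eigenvalue λ = -4 with algebraic multiplicity 2.
Eigenvector v = (-3,-1); generalized eigenvector w with (A-λI)w=v is (2,1).
General solution: e^(-4t)[c_1·v + c_2·(t·v + w)].

x_1(t) = -3c_1e^(-4t) - 3c_2te^(-4t) + 2c_2e^(-4t), x_2(t) = -c_1e^(-4t) - c_2te^(-4t) + c_2e^(-4t)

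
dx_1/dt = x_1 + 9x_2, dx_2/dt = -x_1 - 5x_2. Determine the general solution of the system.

Coefficient matrix A = [[1, 9], [-1, -5]].
Characteristic polynomial det(A - λI) = λ^2 + 4λ + 4 = 0.
Single eigenvalue λ = -2 with algebraic multiplicity 2.
Eigenvector v = (3,-1); generalized eigenvector w with (A-λI)w=v is (1,0).
General solution: e^(-2t)[K_1·v + K_2·(t·v + w)].

x_1(t) = 3K_1e^(-2t) + 3K_2te^(-2t) + K_2e^(-2t), x_2(t) = -K_1e^(-2t) - K_2te^(-2t)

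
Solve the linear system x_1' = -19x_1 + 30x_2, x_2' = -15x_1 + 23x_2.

Coefficient matrix A = [[-19, 30], [-15, 23]].
Characteristic polynomial det(A - λI) = λ^2 - 4λ + 13 = 0.
Eigenvalues λ = 2 ± 3i (complex conjugate pair).
For λ=2+3i: an eigenvector is (1,1) - i(3,2) = (1 - 3i, 1 - 2i).
A real fundamental pair from Re and Im of e^((2+3i)t)v: X_1 = e^(2t)(cos(3t)·(1,1) + sin(3t)·(3,2)), X_2 = e^(2t)(sin(3t)·(1,1) - cos(3t)·(3,2)).
General solution: c_1X_1 + c_2X_2.

x_1(t) = 3c_1e^(2t)sin(3t) + c_1e^(2t)cos(3t) + c_2e^(2t)sin(3t) - 3c_2e^(2t)cos(3t), x_2(t) = 2c_1e^(2t)sin(3t) + c_1e^(2t)cos(3t) + c_2e^(2t)sin(3t) - 2c_2e^(2t)cos(3t)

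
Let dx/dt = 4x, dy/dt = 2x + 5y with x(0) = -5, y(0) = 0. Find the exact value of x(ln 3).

-405

A = [[4,0],[2,5]]; eigenvalues λ = 5, 4.
Eigenvectors: (0,1) for λ=5, (-1,2) for λ=4.
From the initial condition, c_1 = -10, c_2 = 5.
x(ln 3) = (-10)(3^5)(0) + (5)(3^4)(-1) = -405.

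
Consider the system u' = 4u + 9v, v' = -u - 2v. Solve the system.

Coefficient matrix A = [[4, 9], [-1, -2]].
Characteristic polynomial det(A - λI) = λ^2 - 2λ + 1 = 0.
Single eigenvalue λ = 1 with algebraic multiplicity 2.
Eigenvector v = (3,-1); generalized eigenvector w with (A-λI)w=v is (-2,1).
General solution: e^(t)[c_1·v + c_2·(t·v + w)].

u(t) = 3c_1e^(t) + 3c_2te^(t) - 2c_2e^(t), v(t) = -c_1e^(t) - c_2te^(t) + c_2e^(t)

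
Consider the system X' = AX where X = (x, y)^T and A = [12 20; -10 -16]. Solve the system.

x(t) = -3K_1e^(-2t)sin(2t) + K_1e^(-2t)cos(2t) + K_2e^(-2t)sin(2t) + 3K_2e^(-2t)cos(2t), y(t) = 2K_1e^(-2t)sin(2t) - K_1e^(-2t)cos(2t) - K_2e^(-2t)sin(2t) - 2K_2e^(-2t)cos(2t)

Coefficient matrix A = [[12, 20], [-10, -16]].
Characteristic polynomial det(A - λI) = λ^2 + 4λ + 8 = 0.
Eigenvalues λ = -2 ± 2i (complex conjugate pair).
For λ=-2+2i: an eigenvector is (1,-1) - i(-3,2) = (1 + 3i, -1 - 2i).
A real fundamental pair from Re and Im of e^((-2+2i)t)v: X_1 = e^(-2t)(cos(2t)·(1,-1) + sin(2t)·(-3,2)), X_2 = e^(-2t)(sin(2t)·(1,-1) - cos(2t)·(-3,2)).
General solution: K_1X_1 + K_2X_2.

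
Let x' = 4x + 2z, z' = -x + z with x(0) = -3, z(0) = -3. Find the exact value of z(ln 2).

12

A = [[4,2],[-1,1]]; eigenvalues λ = 3, 2.
Eigenvectors: (-2,1) for λ=3, (1,-1) for λ=2.
From the initial condition, c_1 = 6, c_2 = 9.
z(ln 2) = (6)(2^3)(1) + (9)(2^2)(-1) = 12.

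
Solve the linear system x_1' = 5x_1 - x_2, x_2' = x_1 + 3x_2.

x_1(t) = c_1e^(4t) + c_2te^(4t) + 3c_2e^(4t), x_2(t) = c_1e^(4t) + c_2te^(4t) + 2c_2e^(4t)

Coefficient matrix A = [[5, -1], [1, 3]].
Characteristic polynomial det(A - λI) = λ^2 - 8λ + 16 = 0.
Single eigenvalue λ = 4 with algebraic multiplicity 2.
Eigenvector v = (1,1); generalized eigenvector w with (A-λI)w=v is (3,2).
General solution: e^(4t)[c_1·v + c_2·(t·v + w)].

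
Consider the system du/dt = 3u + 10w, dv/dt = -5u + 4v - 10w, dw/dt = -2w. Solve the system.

Coefficient matrix A = [[3, 0, 10], [-5, 4, -10], [0, 0, -2]].
det(A - λI) = 0 gives eigenvalues λ = -2, 4, 3.
For λ=-2: eigenvector (-2,0,1).
For λ=4: eigenvector (0,1,0).
For λ=3: eigenvector (1,5,0).
General solution: c_1e^(-2t)(-2,0,1) + c_2e^(4t)(0,1,0) + c_3e^(3t)(1,5,0).

u(t) = -2c_1e^(-2t) + c_3e^(3t), v(t) = c_2e^(4t) + 5c_3e^(3t), w(t) = c_1e^(-2t)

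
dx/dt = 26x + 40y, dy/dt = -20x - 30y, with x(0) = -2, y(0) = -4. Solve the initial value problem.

Coefficient matrix A = [[26, 40], [-20, -30]].
Characteristic polynomial det(A - λI) = λ^2 + 4λ + 20 = 0.
Eigenvalues λ = -2 ± 4i (complex conjugate pair).
For λ=-2+4i: an eigenvector is (-1,1) - i(3,-2) = (-1 - 3i, 1 + 2i).
A real fundamental pair from Re and Im of e^((-2+4i)t)v: X_1 = e^(-2t)(cos(4t)·(-1,1) + sin(4t)·(3,-2)), X_2 = e^(-2t)(sin(4t)·(-1,1) - cos(4t)·(3,-2)).
General solution: C_1X_1 + C_2X_2.
Applying x(0)=-2, y(0)=-4 gives C_1=-16, C_2=6.

x(t) = -54e^(-2t)sin(4t) - 2e^(-2t)cos(4t), y(t) = 38e^(-2t)sin(4t) - 4e^(-2t)cos(4t)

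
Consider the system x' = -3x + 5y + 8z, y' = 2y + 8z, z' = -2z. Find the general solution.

x(t) = c_1e^(-3t) - 2c_2e^(-2t) + c_3e^(2t), y(t) = -2c_2e^(-2t) + c_3e^(2t), z(t) = c_2e^(-2t)

Coefficient matrix A = [[-3, 5, 8], [0, 2, 8], [0, 0, -2]].
det(A - λI) = 0 gives eigenvalues λ = -3, -2, 2.
For λ=-3: eigenvector (1,0,0).
For λ=-2: eigenvector (-2,-2,1).
For λ=2: eigenvector (1,1,0).
General solution: c_1e^(-3t)(1,0,0) + c_2e^(-2t)(-2,-2,1) + c_3e^(2t)(1,1,0).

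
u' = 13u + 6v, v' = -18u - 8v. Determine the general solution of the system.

u(t) = -C_1e^(t) + 2C_2e^(4t), v(t) = 2C_1e^(t) - 3C_2e^(4t)

Coefficient matrix A = [[13, 6], [-18, -8]].
Characteristic polynomial det(A - λI) = λ^2 - 5λ + 4 = 0.
Eigenvalues λ = 1, 4.
For λ=1: (A-λI) row 1 is [12, 6], so an eigenvector is (-1, 2).
For λ=4: (A-λI) row 1 is [9, 6], so an eigenvector is (2, -3).
General solution: C_1e^(t)(-1,2) + C_2e^(4t)(2,-3).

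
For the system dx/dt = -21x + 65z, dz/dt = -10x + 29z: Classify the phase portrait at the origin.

unstable spiral

A = [[-21,65],[-10,29]]; det(A-λI) = λ^2 - 8λ + 41.
λ = 4 ± 5i: positive real part.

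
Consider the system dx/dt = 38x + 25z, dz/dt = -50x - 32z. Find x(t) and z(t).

x(t) = -2c_1e^(3t)sin(5t) - c_1e^(3t)cos(5t) - c_2e^(3t)sin(5t) + 2c_2e^(3t)cos(5t), z(t) = 3c_1e^(3t)sin(5t) + c_1e^(3t)cos(5t) + c_2e^(3t)sin(5t) - 3c_2e^(3t)cos(5t)

Coefficient matrix A = [[38, 25], [-50, -32]].
Characteristic polynomial det(A - λI) = λ^2 - 6λ + 34 = 0.
Eigenvalues λ = 3 ± 5i (complex conjugate pair).
For λ=3+5i: an eigenvector is (-1,1) - i(-2,3) = (-1 + 2i, 1 - 3i).
A real fundamental pair from Re and Im of e^((3+5i)t)v: X_1 = e^(3t)(cos(5t)·(-1,1) + sin(5t)·(-2,3)), X_2 = e^(3t)(sin(5t)·(-1,1) - cos(5t)·(-2,3)).
General solution: c_1X_1 + c_2X_2.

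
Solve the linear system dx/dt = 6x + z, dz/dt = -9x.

x(t) = -C_1e^(3t) - C_2te^(3t), z(t) = 3C_1e^(3t) + 3C_2te^(3t) - C_2e^(3t)

Coefficient matrix A = [[6, 1], [-9, 0]].
Characteristic polynomial det(A - λI) = λ^2 - 6λ + 9 = 0.
Single eigenvalue λ = 3 with algebraic multiplicity 2.
Eigenvector v = (-1,3); generalized eigenvector w with (A-λI)w=v is (0,-1).
General solution: e^(3t)[C_1·v + C_2·(t·v + w)].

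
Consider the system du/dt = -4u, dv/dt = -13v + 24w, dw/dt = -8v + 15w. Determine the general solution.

Coefficient matrix A = [[-4, 0, 0], [0, -13, 24], [0, -8, 15]].
det(A - λI) = 0 gives eigenvalues λ = -1, 3, -4.
For λ=-1: eigenvector (0,-2,-1).
For λ=3: eigenvector (0,3,2).
For λ=-4: eigenvector (1,0,0).
General solution: K_1e^(-t)(0,-2,-1) + K_2e^(3t)(0,3,2) + K_3e^(-4t)(1,0,0).

u(t) = K_3e^(-4t), v(t) = -2K_1e^(-t) + 3K_2e^(3t), w(t) = -K_1e^(-t) + 2K_2e^(3t)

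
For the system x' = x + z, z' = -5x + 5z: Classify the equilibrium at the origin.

unstable spiral

A = [[1,1],[-5,5]]; det(A-λI) = λ^2 - 6λ + 10.
λ = 3 ± i: positive real part.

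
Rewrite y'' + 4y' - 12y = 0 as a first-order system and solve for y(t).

y(t) = c_1e^(2t) + c_2e^(-6t)

Let x_1 = y, x_2 = y'. Then x_1' = x_2 and x_2' = 12x_1 - 4x_2.
A = [[0,1],[12,-4]]; det(A-λI) = λ^2 + 4λ - 12.
Eigenvalues λ = 2, -6 with eigenvectors (1,2), (1,-6).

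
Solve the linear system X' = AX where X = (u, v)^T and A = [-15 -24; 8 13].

Coefficient matrix A = [[-15, -24], [8, 13]].
Characteristic polynomial det(A - λI) = λ^2 + 2λ - 3 = 0.
Eigenvalues λ = -3, 1.
For λ=-3: (A-λI) row 1 is [-12, -24], so an eigenvector is (2, -1).
For λ=1: (A-λI) row 1 is [-16, -24], so an eigenvector is (3, -2).
General solution: K_1e^(-3t)(2,-1) + K_2e^(t)(3,-2).

u(t) = 2K_1e^(-3t) + 3K_2e^(t), v(t) = -K_1e^(-3t) - 2K_2e^(t)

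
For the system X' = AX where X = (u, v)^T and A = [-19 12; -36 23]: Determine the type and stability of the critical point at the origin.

A = [[-19,12],[-36,23]]; det(A-λI) = λ^2 - 4λ - 5.
λ = 5, -1: opposite signs.

saddle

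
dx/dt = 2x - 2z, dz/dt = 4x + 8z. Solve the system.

x(t) = -K_1e^(6t) + K_2e^(4t), z(t) = 2K_1e^(6t) - K_2e^(4t)

Coefficient matrix A = [[2, -2], [4, 8]].
Characteristic polynomial det(A - λI) = λ^2 - 10λ + 24 = 0.
Eigenvalues λ = 6, 4.
For λ=6: (A-λI) row 1 is [-4, -2], so an eigenvector is (-1, 2).
For λ=4: (A-λI) row 1 is [-2, -2], so an eigenvector is (1, -1).
General solution: K_1e^(6t)(-1,2) + K_2e^(4t)(1,-1).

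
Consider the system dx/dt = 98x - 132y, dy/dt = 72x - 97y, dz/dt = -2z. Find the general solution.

x(t) = 11C_1e^(2t) + 4C_3e^(-t), y(t) = 8C_1e^(2t) + 3C_3e^(-t), z(t) = C_2e^(-2t)

Coefficient matrix A = [[98, -132, 0], [72, -97, 0], [0, 0, -2]].
det(A - λI) = 0 gives eigenvalues λ = 2, -2, -1.
For λ=2: eigenvector (11,8,0).
For λ=-2: eigenvector (0,0,1).
For λ=-1: eigenvector (4,3,0).
General solution: C_1e^(2t)(11,8,0) + C_2e^(-2t)(0,0,1) + C_3e^(-t)(4,3,0).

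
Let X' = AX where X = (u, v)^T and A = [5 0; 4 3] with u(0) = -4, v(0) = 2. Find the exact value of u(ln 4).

-4096

A = [[5,0],[4,3]]; eigenvalues λ = 3, 5.
Eigenvectors: (0,-1) for λ=3, (-1,-2) for λ=5.
From the initial condition, c_1 = -10, c_2 = 4.
u(ln 4) = (-10)(4^3)(0) + (4)(4^5)(-1) = -4096.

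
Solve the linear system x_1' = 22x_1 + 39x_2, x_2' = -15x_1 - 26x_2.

Coefficient matrix A = [[22, 39], [-15, -26]].
Characteristic polynomial det(A - λI) = λ^2 + 4λ + 13 = 0.
Eigenvalues λ = -2 ± 3i (complex conjugate pair).
For λ=-2+3i: an eigenvector is (2,-1) - i(3,-2) = (2 - 3i, -1 + 2i).
A real fundamental pair from Re and Im of e^((-2+3i)t)v: X_1 = e^(-2t)(cos(3t)·(2,-1) + sin(3t)·(3,-2)), X_2 = e^(-2t)(sin(3t)·(2,-1) - cos(3t)·(3,-2)).
General solution: c_1X_1 + c_2X_2.

x_1(t) = 3c_1e^(-2t)sin(3t) + 2c_1e^(-2t)cos(3t) + 2c_2e^(-2t)sin(3t) - 3c_2e^(-2t)cos(3t), x_2(t) = -2c_1e^(-2t)sin(3t) - c_1e^(-2t)cos(3t) - c_2e^(-2t)sin(3t) + 2c_2e^(-2t)cos(3t)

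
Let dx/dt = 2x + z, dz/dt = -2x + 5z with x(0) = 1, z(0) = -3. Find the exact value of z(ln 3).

-513

A = [[2,1],[-2,5]]; eigenvalues λ = 3, 4.
Eigenvectors: (1,1) for λ=3, (1,2) for λ=4.
From the initial condition, c_1 = 5, c_2 = -4.
z(ln 3) = (5)(3^3)(1) + (-4)(3^4)(2) = -513.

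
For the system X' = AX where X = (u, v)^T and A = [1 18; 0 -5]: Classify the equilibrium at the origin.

saddle

A = [[1,18],[0,-5]]; det(A-λI) = λ^2 + 4λ - 5.
λ = -5, 1: opposite signs.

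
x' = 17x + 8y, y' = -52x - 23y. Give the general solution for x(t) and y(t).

Coefficient matrix A = [[17, 8], [-52, -23]].
Characteristic polynomial det(A - λI) = λ^2 + 6λ + 25 = 0.
Eigenvalues λ = -3 ± 4i (complex conjugate pair).
For λ=-3+4i: an eigenvector is (1,-3) - i(-1,2) = (1 + i, -3 - 2i).
A real fundamental pair from Re and Im of e^((-3+4i)t)v: X_1 = e^(-3t)(cos(4t)·(1,-3) + sin(4t)·(-1,2)), X_2 = e^(-3t)(sin(4t)·(1,-3) - cos(4t)·(-1,2)).
General solution: C_1X_1 + C_2X_2.

x(t) = -C_1e^(-3t)sin(4t) + C_1e^(-3t)cos(4t) + C_2e^(-3t)sin(4t) + C_2e^(-3t)cos(4t), y(t) = 2C_1e^(-3t)sin(4t) - 3C_1e^(-3t)cos(4t) - 3C_2e^(-3t)sin(4t) - 2C_2e^(-3t)cos(4t)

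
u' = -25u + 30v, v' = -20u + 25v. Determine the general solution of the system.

u(t) = 3K_1e^(-5t) + K_2e^(5t), v(t) = 2K_1e^(-5t) + K_2e^(5t)

Coefficient matrix A = [[-25, 30], [-20, 25]].
Characteristic polynomial det(A - λI) = λ^2 - 25 = 0.
Eigenvalues λ = -5, 5.
For λ=-5: (A-λI) row 1 is [-20, 30], so an eigenvector is (3, 2).
For λ=5: (A-λI) row 1 is [-30, 30], so an eigenvector is (1, 1).
General solution: K_1e^(-5t)(3,2) + K_2e^(5t)(1,1).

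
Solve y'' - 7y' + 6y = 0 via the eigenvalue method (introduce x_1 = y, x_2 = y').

Let x_1 = y, x_2 = y'. Then x_1' = x_2 and x_2' = -6x_1 + 7x_2.
A = [[0,1],[-6,7]]; det(A-λI) = λ^2 - 7λ + 6.
Eigenvalues λ = 1, 6 with eigenvectors (1,1), (1,6).

y(t) = K_1e^(t) + K_2e^(6t)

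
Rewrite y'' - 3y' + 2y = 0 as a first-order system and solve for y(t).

Let x_1 = y, x_2 = y'. Then x_1' = x_2 and x_2' = -2x_1 + 3x_2.
A = [[0,1],[-2,3]]; det(A-λI) = λ^2 - 3λ + 2.
Eigenvalues λ = 2, 1 with eigenvectors (1,2), (1,1).

y(t) = c_1e^(2t) + c_2e^(t)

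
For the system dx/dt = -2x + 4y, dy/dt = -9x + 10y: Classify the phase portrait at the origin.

A = [[-2,4],[-9,10]]; det(A-λI) = λ^2 - 8λ + 16.
repeated λ = 4 with a single eigenvector.

unstable improper node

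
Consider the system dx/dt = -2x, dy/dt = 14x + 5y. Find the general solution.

x(t) = K_1e^(-2t), y(t) = -2K_1e^(-2t) - K_2e^(5t)

Coefficient matrix A = [[-2, 0], [14, 5]].
Characteristic polynomial det(A - λI) = λ^2 - 3λ - 10 = 0.
Eigenvalues λ = -2, 5.
For λ=-2: (A-λI) row 2 is [14, 7], so an eigenvector is (1, -2).
For λ=5: (A-λI) row 1 is [-7, 0], so an eigenvector is (0, -1).
General solution: K_1e^(-2t)(1,-2) + K_2e^(5t)(0,-1).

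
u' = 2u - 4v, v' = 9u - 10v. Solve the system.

u(t) = -2C_1e^(-4t) - 2C_2te^(-4t) + C_2e^(-4t), v(t) = -3C_1e^(-4t) - 3C_2te^(-4t) + 2C_2e^(-4t)

Coefficient matrix A = [[2, -4], [9, -10]].
Characteristic polynomial det(A - λI) = λ^2 + 8λ + 16 = 0.
Single eigenvalue λ = -4 with algebraic multiplicity 2.
Eigenvector v = (-2,-3); generalized eigenvector w with (A-λI)w=v is (1,2).
General solution: e^(-4t)[C_1·v + C_2·(t·v + w)].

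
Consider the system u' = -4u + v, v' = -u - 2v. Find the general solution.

u(t) = -C_1e^(-3t) - C_2te^(-3t) + 2C_2e^(-3t), v(t) = -C_1e^(-3t) - C_2te^(-3t) + C_2e^(-3t)

Coefficient matrix A = [[-4, 1], [-1, -2]].
Characteristic polynomial det(A - λI) = λ^2 + 6λ + 9 = 0.
Single eigenvalue λ = -3 with algebraic multiplicity 2.
Eigenvector v = (-1,-1); generalized eigenvector w with (A-λI)w=v is (2,1).
General solution: e^(-3t)[C_1·v + C_2·(t·v + w)].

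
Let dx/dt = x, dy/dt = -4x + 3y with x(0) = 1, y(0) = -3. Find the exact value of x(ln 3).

3

A = [[1,0],[-4,3]]; eigenvalues λ = 3, 1.
Eigenvectors: (0,1) for λ=3, (-1,-2) for λ=1.
From the initial condition, c_1 = -5, c_2 = -1.
x(ln 3) = (-5)(3^3)(0) + (-1)(3^1)(-1) = 3.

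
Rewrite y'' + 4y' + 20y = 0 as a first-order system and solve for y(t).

y(t) = C_1e^(-2t)cos(4t) + C_2e^(-2t)sin(4t)

Let x_1 = y, x_2 = y'. Then x_1' = x_2 and x_2' = -20x_1 - 4x_2.
A = [[0,1],[-20,-4]]; det(A-λI) = λ^2 + 4λ + 20.
Eigenvalues λ = -2 ± 4i.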